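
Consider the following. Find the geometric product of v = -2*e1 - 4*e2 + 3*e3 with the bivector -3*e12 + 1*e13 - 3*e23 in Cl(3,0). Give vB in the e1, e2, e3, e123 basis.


vB has grade-1 (vector) and grade-3 (trivector) parts: vB = (v _| B) + (v ^ B).
Vector part <vB>_1:
  e1: -v2*b12 - v3*b13 = -(-4)*(-3) - (3)*(1) = -15
  e2: v1*b12 - v3*b23 = (-2)*(-3) - (3)*(-3) = 15
  e3: v1*b13 + v2*b23 = (-2)*(1) + (-4)*(-3) = 10
Trivector part <vB>_3:
  e123: v1*b23 - v2*b13 + v3*b12 = (-2)*(-3) - (-4)*(1) + (3)*(-3) = 1
vB = -15*e1 + 15*e2 + 10*e3 + 1*e123


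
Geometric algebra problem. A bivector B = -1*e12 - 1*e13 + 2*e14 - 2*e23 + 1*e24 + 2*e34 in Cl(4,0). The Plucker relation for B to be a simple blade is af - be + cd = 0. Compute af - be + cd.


Plucker relation: af - be + cd
a*f = (-1)*2 = -2
b*e = (-1)*1 = -1
c*d = 2*(-2) = -4
af - be + cd = -2 - (-1) + (-4)
= -5


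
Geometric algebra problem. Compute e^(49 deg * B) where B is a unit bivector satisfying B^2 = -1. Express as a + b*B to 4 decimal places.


For a unit bivector B with B^2 = -1, the exponential series gives
e^(theta*B) = cos(theta) + sin(theta)*B (the GA analogue of Euler's formula).
theta = 49 degrees = 0.855211 rad
cos(49 deg) = 0.6561
sin(49 deg) = 0.7547
exp(theta*B) = 0.6561 + 0.7547*B


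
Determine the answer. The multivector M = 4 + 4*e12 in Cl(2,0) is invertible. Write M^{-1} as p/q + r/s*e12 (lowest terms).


M = 4 + 4*e12, where e12^2 = -1.
Since M commutes with its reverse ~M = a - b*e12, M * ~M = a^2 - b^2*e12^2 = a^2 + b^2.
So M^{-1} = ~M / (a^2 + b^2) = (a - b*e12)/(a^2 + b^2).
a^2 + b^2 = 16 + 16 = 32
Scalar part = 4/32 = 1/8
Bivector coeff = -4/32 = -1/8
M^{-1} = 1/8 - 1/8*e12


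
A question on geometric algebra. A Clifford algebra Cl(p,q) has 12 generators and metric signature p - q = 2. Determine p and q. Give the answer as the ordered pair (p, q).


We need p + q = 12 and p - q = 2.
Adding: 2p = 12 + 2 = 14, so p = 7.
Then q = 12 - 7 = 5.
(p, q) = (7, 5)


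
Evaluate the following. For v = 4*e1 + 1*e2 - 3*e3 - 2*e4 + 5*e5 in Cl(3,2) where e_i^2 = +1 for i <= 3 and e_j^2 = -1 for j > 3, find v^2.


v^2 = sum of c_i^2 * e_i^2
Positive signature terms (e_i^2 = +1): 4^2 + 1^2 + (-3)^2 = 26
Negative signature terms (e_j^2 = -1): (-2)^2 + 5^2 = 29
v^2 = 26 - 29 = -3


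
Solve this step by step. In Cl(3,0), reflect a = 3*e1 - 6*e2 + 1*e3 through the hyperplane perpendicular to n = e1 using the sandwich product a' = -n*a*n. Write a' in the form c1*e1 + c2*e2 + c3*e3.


Reflection formula: a' = -n*a*n, with n = e1 (unit vector, n^2 = 1).
For reflection through hyperplane perp to e1:
The component along e1 flips sign, others stay.
a = (3, -6, 1)
a' = (-3, -6, 1)
a' = -3*e1 - 6*e2 + 1*e3


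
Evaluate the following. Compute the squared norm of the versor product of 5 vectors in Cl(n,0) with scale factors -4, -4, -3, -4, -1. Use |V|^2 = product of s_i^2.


Each vector v_i has |v_i|^2 = s_i^2
Squared scales: (-4)^2 = 16, (-4)^2 = 16, (-3)^2 = 9, (-4)^2 = 16, (-1)^2 = 1
|V|^2 = 16 * 16 * 9 * 16 * 1
= 36864


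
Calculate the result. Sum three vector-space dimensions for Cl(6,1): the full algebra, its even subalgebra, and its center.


n = 6 + 1 = 7
Total dim = 2^7 = 128
Even subalgebra dim = 2^6 = 64
n is odd, so center dim = 2
Sum = 128 + 64 + 2 = 194


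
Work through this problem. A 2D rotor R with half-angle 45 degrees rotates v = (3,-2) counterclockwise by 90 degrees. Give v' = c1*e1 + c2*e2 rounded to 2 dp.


Rotor R = cos(45deg) - sin(45deg)*e12
Rotation angle theta = 2 * 45 = 90 degrees
v' = R*v*~R rotates v by theta.
cos(90deg) = 0.0000, sin(90deg) = 1.0000
v'_1 = 3*cos(90deg) - (-2)*sin(90deg)
= 3*0.0000 - (-2)*1.0000
= 2.00
v'_2 = 3*sin(90deg) + (-2)*cos(90deg)
= 3*1.0000 + (-2)*0.0000
= 3.00
v' = 2.00*e1 + 3.00*e2


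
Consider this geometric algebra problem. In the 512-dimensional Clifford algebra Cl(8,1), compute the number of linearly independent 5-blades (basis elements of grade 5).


Number of grade-k basis blades in Cl(p,q) with n = p + q is C(n, k).
n = 8 + 1 = 9
C(9, 5) = 9! / (5! * 4!)
= 362880 / (120 * 24)
= 126


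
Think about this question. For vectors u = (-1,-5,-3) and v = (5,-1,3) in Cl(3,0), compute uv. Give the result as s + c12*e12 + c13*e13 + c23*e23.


In Cl(3,0): e_i^2 = 1, e_ie_j = -e_je_i for i != j.
Scalar part = u . v = (-1)*5 + (-5)*(-1) + (-3)*3
= -5 + 5 + (-9) = -9
e12 coeff = (-1)*(-1) - (-5)*5 = 1 - (-25) = 26
e13 coeff = (-1)*3 - (-3)*5 = -3 - (-15) = 12
e23 coeff = (-5)*3 - (-3)*(-1) = -15 - 3 = -18
uv = -9 + 26*e12 + 12*e13 - 18*e23


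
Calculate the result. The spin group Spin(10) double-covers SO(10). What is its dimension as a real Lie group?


Spin(n) double-covers SO(n); both have Lie algebra so(n) of dimension n(n-1)/2.
n = 10
n(n-1) = 10 * 9 = 90
dim Spin(10) = 90/2 = 45


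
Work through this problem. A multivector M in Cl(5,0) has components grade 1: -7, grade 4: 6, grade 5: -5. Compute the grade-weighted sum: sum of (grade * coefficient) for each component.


Grade-weighted sum = sum of grade_k * coefficient_k
1*(-7) = -7
4*6 = 24
5*(-5) = -25
Total = -7 + 24 + (-25) = -8


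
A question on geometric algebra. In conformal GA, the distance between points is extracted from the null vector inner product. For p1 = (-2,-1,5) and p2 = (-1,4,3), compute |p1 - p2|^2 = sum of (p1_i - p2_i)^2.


p1 - p2 = (-1, -5, 2)
|p1 - p2|^2 = (-1)^2 + (-5)^2 + 2^2
= 1 + 25 + 4
= 30


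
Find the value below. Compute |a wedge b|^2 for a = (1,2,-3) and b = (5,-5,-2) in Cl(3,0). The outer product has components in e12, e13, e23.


a wedge b = (a1*b2 - a2*b1)*e12 + (a1*b3 - a3*b1)*e13 + (a2*b3 - a3*b2)*e23
e12 coeff: 1*(-5) - 2*5 = -5 - 10 = -15
e13 coeff: 1*(-2) - (-3)*5 = -2 - (-15) = 13
e23 coeff: 2*(-2) - (-3)*(-5) = -4 - 15 = -19
|a wedge b|^2 = (-15)^2 + 13^2 + (-19)^2
= 225 + 169 + 361
= 755


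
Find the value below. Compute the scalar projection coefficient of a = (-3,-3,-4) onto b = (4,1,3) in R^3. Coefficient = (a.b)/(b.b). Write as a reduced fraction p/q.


Projection coefficient = (a . b) / (b . b)
a . b = (-3)*4 + (-3)*1 + (-4)*3
= -12 + (-3) + (-12) = -27
b . b = 4^2 + 1^2 + 3^2
= 16 + 1 + 9 = 26
Coefficient = -27/26
In lowest terms: -27/26


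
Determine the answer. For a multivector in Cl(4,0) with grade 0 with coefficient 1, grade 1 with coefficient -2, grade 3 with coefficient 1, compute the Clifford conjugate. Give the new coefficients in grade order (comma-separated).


Clifford conjugate sign for grade k: (-1)^(k(k+1)/2)
Grade 0: (-1)^(0*1/2) = (-1)^0 = 1, coeff 1 -> 1
Grade 1: (-1)^(1*2/2) = (-1)^1 = -1, coeff -2 -> 2
Grade 3: (-1)^(3*4/2) = (-1)^6 = 1, coeff 1 -> 1
Conjugated coefficients: 1, 2, 1


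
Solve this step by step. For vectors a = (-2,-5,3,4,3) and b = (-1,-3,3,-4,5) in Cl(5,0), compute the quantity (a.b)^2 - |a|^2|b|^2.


a . b = (-2)*(-1) + (-5)*(-3) + 3*3 + 4*(-4) + 3*5
= 2 + 15 + 9 + (-16) + 15 = 25
|a|^2 = (-2)^2 + (-5)^2 + 3^2 + 4^2 + 3^2 = 63
|b|^2 = (-1)^2 + (-3)^2 + 3^2 + (-4)^2 + 5^2 = 60
(a.b)^2 = 25^2 = 625
|a|^2 * |b|^2 = 63 * 60 = 3780
Result = 625 - 3780 = -3155


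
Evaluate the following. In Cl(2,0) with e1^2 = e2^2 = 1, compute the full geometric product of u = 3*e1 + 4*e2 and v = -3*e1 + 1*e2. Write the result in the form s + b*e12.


Expand: (3*e1 + 4*e2)(-3*e1 + 1*e2)
= 3*(-3)*e1e1 + 3*1*e1e2 + 4*(-3)*e2e1 + 4*1*e2e2
Using e1^2 = e2^2 = 1, e2e1 = -e1e2:
Scalar part s = 3*(-3) + 4*1 = -9 + 4 = -5
Bivector part b = 3*1 - 4*(-3) = 3 - (-12) = 15
uv = -5 + 15*e12


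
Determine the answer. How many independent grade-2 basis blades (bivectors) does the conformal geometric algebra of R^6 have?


The conformal model of R^6 uses Cl(7,1) with m = 6 + 2 = 8 generators.
Number of grade-2 blades = C(m, 2) = C(8, 2)
= 8*7/2 = 28


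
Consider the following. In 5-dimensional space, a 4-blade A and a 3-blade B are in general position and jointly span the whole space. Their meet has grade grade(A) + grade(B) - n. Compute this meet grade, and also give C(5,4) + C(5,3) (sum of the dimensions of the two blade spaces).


Meet grade = grade(A) + grade(B) - n
= 4 + 3 - 5 = 2
C(5,4) = 5
C(5,3) = 10
dim_A + dim_B = 5 + 10 = 15


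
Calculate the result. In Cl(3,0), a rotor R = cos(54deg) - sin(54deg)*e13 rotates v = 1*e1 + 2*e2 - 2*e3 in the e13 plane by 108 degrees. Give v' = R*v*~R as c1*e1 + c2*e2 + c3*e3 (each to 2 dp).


Rotor R = cos(54deg) - sin(54deg)*e13
Rotation angle theta = 2 * 54 = 108 degrees in the e13 plane (e1 -> e3).
The component perpendicular to the plane (e2) is invariant: v'_2 = v2 = 2.00
cos(108deg) = -0.3090, sin(108deg) = 0.9511
v'_1 = v1*cos(theta) - v3*sin(theta) = 1*(-0.3090) - (-2)*0.9511 = 1.59
v'_3 = v1*sin(theta) + v3*cos(theta) = 1*0.9511 + (-2)*(-0.3090) = 1.57
v' = 1.59*e1 + 2.00*e2 + 1.57*e3


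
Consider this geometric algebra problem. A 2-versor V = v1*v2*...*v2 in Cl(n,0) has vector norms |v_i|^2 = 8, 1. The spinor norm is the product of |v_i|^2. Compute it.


Spinor norm N(V) = |v1|^2 * |v2|^2 * ... * |v2|^2
= 8 * 1
Running product: 8, 8
N(V) = 8


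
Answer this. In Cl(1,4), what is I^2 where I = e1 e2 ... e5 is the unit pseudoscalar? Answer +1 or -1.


The pseudoscalar I = e1...e_n (product of all n generators) of Cl(p,q) satisfies I^2 = (-1)^(q + n(n-1)/2).
p = 1, q = 4, n = p + q = 5
n(n-1)/2 = 5 * 4 / 2 = 10
Exponent = q + n(n-1)/2 = 4 + 10 = 14
I^2 = (-1)^14 = +1


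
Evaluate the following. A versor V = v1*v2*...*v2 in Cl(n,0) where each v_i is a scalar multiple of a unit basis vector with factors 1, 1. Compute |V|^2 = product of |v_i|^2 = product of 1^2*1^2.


Each vector v_i has |v_i|^2 = s_i^2
Squared scales: 1^2 = 1, 1^2 = 1
|V|^2 = 1 * 1
= 1


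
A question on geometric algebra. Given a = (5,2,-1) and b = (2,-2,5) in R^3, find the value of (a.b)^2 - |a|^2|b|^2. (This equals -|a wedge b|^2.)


a . b = 5*2 + 2*(-2) + (-1)*5
= 10 + (-4) + (-5) = 1
|a|^2 = 5^2 + 2^2 + (-1)^2 = 30
|b|^2 = 2^2 + (-2)^2 + 5^2 = 33
(a.b)^2 = 1^2 = 1
|a|^2 * |b|^2 = 30 * 33 = 990
Result = 1 - 990 = -989


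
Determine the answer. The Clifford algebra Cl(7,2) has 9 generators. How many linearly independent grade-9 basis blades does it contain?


Number of grade-k basis blades in Cl(p,q) with n = p + q is C(n, k).
n = 7 + 2 = 9
C(9, 9) = 9! / (9! * 0!)
= 362880 / (362880 * 1)
= 1


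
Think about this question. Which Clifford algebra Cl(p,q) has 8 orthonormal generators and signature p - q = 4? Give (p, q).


We need p + q = 8 and p - q = 4.
Adding: 2p = 8 + 4 = 12, so p = 6.
Then q = 8 - 6 = 2.
(p, q) = (6, 2)


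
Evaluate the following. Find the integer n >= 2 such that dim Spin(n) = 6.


dim Spin(n) = dim so(n) = n(n-1)/2.
Solve n(n-1)/2 = 6, i.e. n^2 - n - 12 = 0.
Discriminant = 1 + 8*6 = 49
n = (1 + sqrt(49))/2 = (1 + 7)/2 = 4


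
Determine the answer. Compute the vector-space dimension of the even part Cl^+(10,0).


Even subalgebra dimension = 2^(n-1)
n = 10 + 0 = 10
2^(10 - 1) = 2^9 = 512
Verification: sum of C(10,k) for even k = 1 + 45 + 210 + 210 + 45 + 1 = 512
Result = 512


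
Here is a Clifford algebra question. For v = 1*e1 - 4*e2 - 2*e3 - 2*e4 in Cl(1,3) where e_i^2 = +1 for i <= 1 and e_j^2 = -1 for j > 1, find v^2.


v^2 = sum of c_i^2 * e_i^2
Positive signature terms (e_i^2 = +1): 1^2 = 1
Negative signature terms (e_j^2 = -1): (-4)^2 + (-2)^2 + (-2)^2 = 24
v^2 = 1 - 24 = -23


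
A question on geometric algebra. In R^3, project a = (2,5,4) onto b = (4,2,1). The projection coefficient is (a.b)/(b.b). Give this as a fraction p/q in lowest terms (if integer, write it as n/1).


Projection coefficient = (a . b) / (b . b)
a . b = 2*4 + 5*2 + 4*1
= 8 + 10 + 4 = 22
b . b = 4^2 + 2^2 + 1^2
= 16 + 4 + 1 = 21
Coefficient = 22/21
In lowest terms: 22/21


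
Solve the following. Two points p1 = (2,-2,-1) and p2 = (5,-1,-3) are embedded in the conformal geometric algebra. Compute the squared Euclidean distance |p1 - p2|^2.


p1 - p2 = (-3, -1, 2)
|p1 - p2|^2 = (-3)^2 + (-1)^2 + 2^2
= 9 + 1 + 4
= 14


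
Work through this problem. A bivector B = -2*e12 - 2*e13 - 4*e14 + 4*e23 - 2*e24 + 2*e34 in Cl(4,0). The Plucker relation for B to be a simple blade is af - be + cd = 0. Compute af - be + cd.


Plucker relation: af - be + cd
a*f = (-2)*2 = -4
b*e = (-2)*(-2) = 4
c*d = (-4)*4 = -16
af - be + cd = -4 - 4 + (-16)
= -24


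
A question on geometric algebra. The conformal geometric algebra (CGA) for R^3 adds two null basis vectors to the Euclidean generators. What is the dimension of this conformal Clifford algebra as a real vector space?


The conformal model of R^3 uses Cl(4,1): the 3 Euclidean generators plus two extra orthogonal generators e+ (e+^2 = +1) and e- (e-^2 = -1), from which the null vectors e0, einf are built.
Number of generators m = 3 + 2 = 5.
dim Cl(p,q) = 2^m = 2^5 = 32


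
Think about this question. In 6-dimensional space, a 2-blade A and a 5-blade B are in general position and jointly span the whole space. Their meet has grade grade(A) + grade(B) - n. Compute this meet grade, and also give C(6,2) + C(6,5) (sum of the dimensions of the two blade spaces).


Meet grade = grade(A) + grade(B) - n
= 2 + 5 - 6 = 1
C(6,2) = 15
C(6,5) = 6
dim_A + dim_B = 15 + 6 = 21


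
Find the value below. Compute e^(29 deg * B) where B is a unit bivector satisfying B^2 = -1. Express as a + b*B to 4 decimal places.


For a unit bivector B with B^2 = -1, the exponential series gives
e^(theta*B) = cos(theta) + sin(theta)*B (the GA analogue of Euler's formula).
theta = 29 degrees = 0.506145 rad
cos(29 deg) = 0.8746
sin(29 deg) = 0.4848
exp(theta*B) = 0.8746 + 0.4848*B


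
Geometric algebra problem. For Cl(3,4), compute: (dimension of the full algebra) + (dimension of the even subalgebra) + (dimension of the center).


n = 3 + 4 = 7
Total dim = 2^7 = 128
Even subalgebra dim = 2^6 = 64
n is odd, so center dim = 2
Sum = 128 + 64 + 2 = 194


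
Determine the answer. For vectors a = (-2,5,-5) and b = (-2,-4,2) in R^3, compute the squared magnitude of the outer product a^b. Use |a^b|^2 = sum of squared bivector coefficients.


a wedge b = (a1*b2 - a2*b1)*e12 + (a1*b3 - a3*b1)*e13 + (a2*b3 - a3*b2)*e23
e12 coeff: (-2)*(-4) - 5*(-2) = 8 - (-10) = 18
e13 coeff: (-2)*2 - (-5)*(-2) = -4 - 10 = -14
e23 coeff: 5*2 - (-5)*(-4) = 10 - 20 = -10
|a wedge b|^2 = 18^2 + (-14)^2 + (-10)^2
= 324 + 196 + 100
= 620


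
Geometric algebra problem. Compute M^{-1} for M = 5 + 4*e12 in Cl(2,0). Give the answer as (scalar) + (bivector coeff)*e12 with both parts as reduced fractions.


M = 5 + 4*e12, where e12^2 = -1.
Since M commutes with its reverse ~M = a - b*e12, M * ~M = a^2 - b^2*e12^2 = a^2 + b^2.
So M^{-1} = ~M / (a^2 + b^2) = (a - b*e12)/(a^2 + b^2).
a^2 + b^2 = 25 + 16 = 41
Scalar part = 5/41 = 5/41
Bivector coeff = -4/41 = -4/41
M^{-1} = 5/41 - 4/41*e12


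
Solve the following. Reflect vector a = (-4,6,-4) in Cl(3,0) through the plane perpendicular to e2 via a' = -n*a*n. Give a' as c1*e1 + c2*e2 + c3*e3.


Reflection formula: a' = -n*a*n, with n = e2 (unit vector, n^2 = 1).
For reflection through hyperplane perp to e2:
The component along e2 flips sign, others stay.
a = (-4, 6, -4)
a' = (-4, -6, -4)
a' = -4*e1 - 6*e2 - 4*e3


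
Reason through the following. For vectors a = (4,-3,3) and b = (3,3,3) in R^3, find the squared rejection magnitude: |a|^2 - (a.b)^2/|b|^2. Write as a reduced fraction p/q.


|a|^2 = 4^2 + (-3)^2 + 3^2 = 34
|b|^2 = 3^2 + 3^2 + 3^2 = 27
a . b = 4*3 + (-3)*3 + 3*3 = 12
(a.b)^2 = 12^2 = 144
|rej|^2 = 34 - 144/27
= (918 - 144)/27
= 774/27
In lowest terms: 86/3


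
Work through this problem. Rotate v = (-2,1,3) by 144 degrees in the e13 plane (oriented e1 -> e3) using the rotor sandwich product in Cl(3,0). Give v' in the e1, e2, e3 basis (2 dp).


Rotor R = cos(72deg) - sin(72deg)*e13
Rotation angle theta = 2 * 72 = 144 degrees in the e13 plane (e1 -> e3).
The component perpendicular to the plane (e2) is invariant: v'_2 = v2 = 1.00
cos(144deg) = -0.8090, sin(144deg) = 0.5878
v'_1 = v1*cos(theta) - v3*sin(theta) = -2*(-0.8090) - 3*0.5878 = -0.15
v'_3 = v1*sin(theta) + v3*cos(theta) = -2*0.5878 + 3*(-0.8090) = -3.60
v' = -0.15*e1 + 1.00*e2 - 3.60*e3


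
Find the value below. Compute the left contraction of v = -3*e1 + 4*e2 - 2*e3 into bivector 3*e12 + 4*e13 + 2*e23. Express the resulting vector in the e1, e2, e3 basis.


Left contraction v _| B = <vB>_1 (grade-1 part of the geometric product vB).
Using e1_|e12 = e2, e2_|e12 = -e1, e1_|e13 = e3, e3_|e13 = -e1, e2_|e23 = e3, e3_|e23 = -e2:
e1 coeff: -v2*b12 - v3*b13 = -(4)*(3) - (-2)*(4) = -4
e2 coeff: v1*b12 - v3*b23 = (-3)*(3) - (-2)*(2) = -5
e3 coeff: v1*b13 + v2*b23 = (-3)*(4) + (4)*(2) = -4
v _| B = -4*e1 - 5*e2 - 4*e3


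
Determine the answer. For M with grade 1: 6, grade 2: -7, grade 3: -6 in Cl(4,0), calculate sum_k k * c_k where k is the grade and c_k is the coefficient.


Grade-weighted sum = sum of grade_k * coefficient_k
1*6 = 6
2*(-7) = -14
3*(-6) = -18
Total = 6 + (-14) + (-18) = -26


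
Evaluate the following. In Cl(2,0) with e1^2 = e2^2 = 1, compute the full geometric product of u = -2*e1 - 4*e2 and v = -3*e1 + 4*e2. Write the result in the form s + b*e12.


Expand: (-2*e1 - 4*e2)(-3*e1 + 4*e2)
= (-2)*(-3)*e1e1 + (-2)*4*e1e2 + (-4)*(-3)*e2e1 + (-4)*4*e2e2
Using e1^2 = e2^2 = 1, e2e1 = -e1e2:
Scalar part s = (-2)*(-3) + (-4)*4 = 6 + (-16) = -10
Bivector part b = (-2)*4 - (-4)*(-3) = -8 - 12 = -20
uv = -10 - 20*e12


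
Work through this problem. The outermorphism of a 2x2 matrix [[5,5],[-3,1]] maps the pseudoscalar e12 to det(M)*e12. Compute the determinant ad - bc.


The outermorphism of a linear map f sends e1^e2 to f(e1)^f(e2).
f(e1) = 5*e1 - 3*e2
f(e2) = 5*e1 + 1*e2
f(e1) ^ f(e2) = (5*e1 - 3*e2) ^ (5*e1 + 1*e2)
= 5*1*e12 + (-3)*5*e21
= (5 - (-15))*e12
= 20*e12
Coefficient = 20


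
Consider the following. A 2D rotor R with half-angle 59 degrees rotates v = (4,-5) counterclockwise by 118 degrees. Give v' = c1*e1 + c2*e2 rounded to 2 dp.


Rotor R = cos(59deg) - sin(59deg)*e12
Rotation angle theta = 2 * 59 = 118 degrees
v' = R*v*~R rotates v by theta.
cos(118deg) = -0.4695, sin(118deg) = 0.8829
v'_1 = 4*cos(118deg) - (-5)*sin(118deg)
= 4*(-0.4695) - (-5)*0.8829
= 2.54
v'_2 = 4*sin(118deg) + (-5)*cos(118deg)
= 4*0.8829 + (-5)*(-0.4695)
= 5.88
v' = 2.54*e1 + 5.88*e2


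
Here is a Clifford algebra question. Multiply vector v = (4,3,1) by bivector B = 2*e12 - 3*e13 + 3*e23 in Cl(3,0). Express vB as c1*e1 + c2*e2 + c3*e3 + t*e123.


vB has grade-1 (vector) and grade-3 (trivector) parts: vB = (v _| B) + (v ^ B).
Vector part <vB>_1:
  e1: -v2*b12 - v3*b13 = -(3)*(2) - (1)*(-3) = -3
  e2: v1*b12 - v3*b23 = (4)*(2) - (1)*(3) = 5
  e3: v1*b13 + v2*b23 = (4)*(-3) + (3)*(3) = -3
Trivector part <vB>_3:
  e123: v1*b23 - v2*b13 + v3*b12 = (4)*(3) - (3)*(-3) + (1)*(2) = 23
vB = -3*e1 + 5*e2 - 3*e3 + 23*e123


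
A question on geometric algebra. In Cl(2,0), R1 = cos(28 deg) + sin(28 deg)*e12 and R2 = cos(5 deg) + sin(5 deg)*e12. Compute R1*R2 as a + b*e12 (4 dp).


Same-plane rotors commute and their half-angles add:
R1*R2 = cos(a1 + a2) + sin(a1 + a2)*e12.
a1 + a2 = 28 + 5 = 33 deg
cos(33 deg) = 0.8387
sin(33 deg) = 0.5446
R1*R2 = 0.8387 + 0.5446*e12


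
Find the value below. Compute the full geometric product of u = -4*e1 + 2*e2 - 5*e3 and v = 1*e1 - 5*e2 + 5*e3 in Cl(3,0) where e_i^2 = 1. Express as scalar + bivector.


In Cl(3,0): e_i^2 = 1, e_ie_j = -e_je_i for i != j.
Scalar part = u . v = (-4)*1 + 2*(-5) + (-5)*5
= -4 + (-10) + (-25) = -39
e12 coeff = (-4)*(-5) - 2*1 = 20 - 2 = 18
e13 coeff = (-4)*5 - (-5)*1 = -20 - (-5) = -15
e23 coeff = 2*5 - (-5)*(-5) = 10 - 25 = -15
uv = -39 + 18*e12 - 15*e13 - 15*e23


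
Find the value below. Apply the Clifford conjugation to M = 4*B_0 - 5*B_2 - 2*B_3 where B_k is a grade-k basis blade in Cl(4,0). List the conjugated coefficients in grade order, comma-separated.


Clifford conjugate sign for grade k: (-1)^(k(k+1)/2)
Grade 0: (-1)^(0*1/2) = (-1)^0 = 1, coeff 4 -> 4
Grade 2: (-1)^(2*3/2) = (-1)^3 = -1, coeff -5 -> 5
Grade 3: (-1)^(3*4/2) = (-1)^6 = 1, coeff -2 -> -2
Conjugated coefficients: 4, 5, -2


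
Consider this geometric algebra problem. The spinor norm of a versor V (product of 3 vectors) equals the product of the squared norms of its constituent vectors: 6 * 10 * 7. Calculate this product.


Spinor norm N(V) = |v1|^2 * |v2|^2 * ... * |v3|^2
= 6 * 10 * 7
Running product: 6, 60, 420
N(V) = 420


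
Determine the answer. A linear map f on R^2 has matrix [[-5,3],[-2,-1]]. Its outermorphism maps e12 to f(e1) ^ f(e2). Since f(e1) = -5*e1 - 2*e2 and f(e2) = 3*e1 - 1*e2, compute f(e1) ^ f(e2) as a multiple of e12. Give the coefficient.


The outermorphism of a linear map f sends e1^e2 to f(e1)^f(e2).
f(e1) = -5*e1 - 2*e2
f(e2) = 3*e1 - 1*e2
f(e1) ^ f(e2) = (-5*e1 - 2*e2) ^ (3*e1 - 1*e2)
= (-5)*(-1)*e12 + (-2)*3*e21
= (5 - (-6))*e12
= 11*e12
Coefficient = 11


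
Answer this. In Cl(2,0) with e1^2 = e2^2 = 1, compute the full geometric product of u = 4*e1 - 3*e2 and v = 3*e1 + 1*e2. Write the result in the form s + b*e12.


Expand: (4*e1 - 3*e2)(3*e1 + 1*e2)
= 4*3*e1e1 + 4*1*e1e2 + (-3)*3*e2e1 + (-3)*1*e2e2
Using e1^2 = e2^2 = 1, e2e1 = -e1e2:
Scalar part s = 4*3 + (-3)*1 = 12 + (-3) = 9
Bivector part b = 4*1 - (-3)*3 = 4 - (-9) = 13
uv = 9 + 13*e12


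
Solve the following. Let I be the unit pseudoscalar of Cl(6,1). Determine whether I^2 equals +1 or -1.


The pseudoscalar I = e1...e_n (product of all n generators) of Cl(p,q) satisfies I^2 = (-1)^(q + n(n-1)/2).
p = 6, q = 1, n = p + q = 7
n(n-1)/2 = 7 * 6 / 2 = 21
Exponent = q + n(n-1)/2 = 1 + 21 = 22
I^2 = (-1)^22 = +1


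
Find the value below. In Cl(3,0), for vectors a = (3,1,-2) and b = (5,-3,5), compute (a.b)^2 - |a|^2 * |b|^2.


a . b = 3*5 + 1*(-3) + (-2)*5
= 15 + (-3) + (-10) = 2
|a|^2 = 3^2 + 1^2 + (-2)^2 = 14
|b|^2 = 5^2 + (-3)^2 + 5^2 = 59
(a.b)^2 = 2^2 = 4
|a|^2 * |b|^2 = 14 * 59 = 826
Result = 4 - 826 = -822


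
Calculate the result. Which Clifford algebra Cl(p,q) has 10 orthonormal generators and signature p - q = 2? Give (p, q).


We need p + q = 10 and p - q = 2.
Adding: 2p = 10 + 2 = 12, so p = 6.
Then q = 10 - 6 = 4.
(p, q) = (6, 4)


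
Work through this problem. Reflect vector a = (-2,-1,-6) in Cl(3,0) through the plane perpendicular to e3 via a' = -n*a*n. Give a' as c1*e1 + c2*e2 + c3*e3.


Reflection formula: a' = -n*a*n, with n = e3 (unit vector, n^2 = 1).
For reflection through hyperplane perp to e3:
The component along e3 flips sign, others stay.
a = (-2, -1, -6)
a' = (-2, -1, 6)
a' = -2*e1 - 1*e2 + 6*e3


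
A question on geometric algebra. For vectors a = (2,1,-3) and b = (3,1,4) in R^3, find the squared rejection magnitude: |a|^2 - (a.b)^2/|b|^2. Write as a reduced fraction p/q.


|a|^2 = 2^2 + 1^2 + (-3)^2 = 14
|b|^2 = 3^2 + 1^2 + 4^2 = 26
a . b = 2*3 + 1*1 + (-3)*4 = -5
(a.b)^2 = (-5)^2 = 25
|rej|^2 = 14 - 25/26
= (364 - 25)/26
= 339/26
In lowest terms: 339/26


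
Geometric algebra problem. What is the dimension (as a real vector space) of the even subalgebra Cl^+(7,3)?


Even subalgebra dimension = 2^(n-1)
n = 7 + 3 = 10
2^(10 - 1) = 2^9 = 512
Verification: sum of C(10,k) for even k = 1 + 45 + 210 + 210 + 45 + 1 = 512
Result = 512


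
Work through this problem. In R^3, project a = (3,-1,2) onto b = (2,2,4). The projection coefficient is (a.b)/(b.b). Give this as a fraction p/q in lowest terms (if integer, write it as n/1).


Projection coefficient = (a . b) / (b . b)
a . b = 3*2 + (-1)*2 + 2*4
= 6 + (-2) + 8 = 12
b . b = 2^2 + 2^2 + 4^2
= 4 + 4 + 16 = 24
Coefficient = 12/24
In lowest terms: 1/2


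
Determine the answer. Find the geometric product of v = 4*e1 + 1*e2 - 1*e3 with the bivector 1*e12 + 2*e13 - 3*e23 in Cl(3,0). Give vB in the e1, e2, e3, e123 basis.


vB has grade-1 (vector) and grade-3 (trivector) parts: vB = (v _| B) + (v ^ B).
Vector part <vB>_1:
  e1: -v2*b12 - v3*b13 = -(1)*(1) - (-1)*(2) = 1
  e2: v1*b12 - v3*b23 = (4)*(1) - (-1)*(-3) = 1
  e3: v1*b13 + v2*b23 = (4)*(2) + (1)*(-3) = 5
Trivector part <vB>_3:
  e123: v1*b23 - v2*b13 + v3*b12 = (4)*(-3) - (1)*(2) + (-1)*(1) = -15
vB = 1*e1 + 1*e2 + 5*e3 - 15*e123


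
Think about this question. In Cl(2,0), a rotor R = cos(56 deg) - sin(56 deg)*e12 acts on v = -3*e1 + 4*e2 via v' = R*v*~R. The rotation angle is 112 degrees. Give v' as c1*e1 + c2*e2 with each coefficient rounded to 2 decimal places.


Rotor R = cos(56deg) - sin(56deg)*e12
Rotation angle theta = 2 * 56 = 112 degrees
v' = R*v*~R rotates v by theta.
cos(112deg) = -0.3746, sin(112deg) = 0.9272
v'_1 = -3*cos(112deg) - 4*sin(112deg)
= -3*(-0.3746) - 4*0.9272
= -2.58
v'_2 = -3*sin(112deg) + 4*cos(112deg)
= -3*0.9272 + 4*(-0.3746)
= -4.28
v' = -2.58*e1 - 4.28*e2


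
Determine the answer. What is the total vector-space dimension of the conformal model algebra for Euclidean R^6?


The conformal model of R^6 uses Cl(7,1): the 6 Euclidean generators plus two extra orthogonal generators e+ (e+^2 = +1) and e- (e-^2 = -1), from which the null vectors e0, einf are built.
Number of generators m = 6 + 2 = 8.
dim Cl(p,q) = 2^m = 2^8 = 256


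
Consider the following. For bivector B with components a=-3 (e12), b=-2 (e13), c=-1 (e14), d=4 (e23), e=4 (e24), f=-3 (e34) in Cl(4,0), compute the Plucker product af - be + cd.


Plucker relation: af - be + cd
a*f = (-3)*(-3) = 9
b*e = (-2)*4 = -8
c*d = (-1)*4 = -4
af - be + cd = 9 - (-8) + (-4)
= 13


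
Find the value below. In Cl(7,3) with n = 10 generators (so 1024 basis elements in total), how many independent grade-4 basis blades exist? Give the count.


Number of grade-k basis blades in Cl(p,q) with n = p + q is C(n, k).
n = 7 + 3 = 10
C(10, 4) = 10! / (4! * 6!)
= 3628800 / (24 * 720)
= 210


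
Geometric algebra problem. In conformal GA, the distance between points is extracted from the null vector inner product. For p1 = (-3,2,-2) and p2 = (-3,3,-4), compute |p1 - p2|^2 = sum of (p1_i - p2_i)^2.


p1 - p2 = (0, -1, 2)
|p1 - p2|^2 = 0^2 + (-1)^2 + 2^2
= 0 + 1 + 4
= 5


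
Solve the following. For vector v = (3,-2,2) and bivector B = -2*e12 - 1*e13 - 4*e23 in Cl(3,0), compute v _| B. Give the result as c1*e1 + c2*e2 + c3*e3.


Left contraction v _| B = <vB>_1 (grade-1 part of the geometric product vB).
Using e1_|e12 = e2, e2_|e12 = -e1, e1_|e13 = e3, e3_|e13 = -e1, e2_|e23 = e3, e3_|e23 = -e2:
e1 coeff: -v2*b12 - v3*b13 = -(-2)*(-2) - (2)*(-1) = -2
e2 coeff: v1*b12 - v3*b23 = (3)*(-2) - (2)*(-4) = 2
e3 coeff: v1*b13 + v2*b23 = (3)*(-1) + (-2)*(-4) = 5
v _| B = -2*e1 + 2*e2 + 5*e3


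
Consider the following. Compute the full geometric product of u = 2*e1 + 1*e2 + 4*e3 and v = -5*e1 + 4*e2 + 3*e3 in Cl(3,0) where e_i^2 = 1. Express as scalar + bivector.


In Cl(3,0): e_i^2 = 1, e_ie_j = -e_je_i for i != j.
Scalar part = u . v = 2*(-5) + 1*4 + 4*3
= -10 + 4 + 12 = 6
e12 coeff = 2*4 - 1*(-5) = 8 - (-5) = 13
e13 coeff = 2*3 - 4*(-5) = 6 - (-20) = 26
e23 coeff = 1*3 - 4*4 = 3 - 16 = -13
uv = 6 + 13*e12 + 26*e13 - 13*e23


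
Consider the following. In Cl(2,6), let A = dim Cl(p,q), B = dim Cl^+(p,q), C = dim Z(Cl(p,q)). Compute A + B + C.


n = 2 + 6 = 8
Total dim = 2^8 = 256
Even subalgebra dim = 2^7 = 128
n is even, so center dim = 1
Sum = 256 + 128 + 1 = 385


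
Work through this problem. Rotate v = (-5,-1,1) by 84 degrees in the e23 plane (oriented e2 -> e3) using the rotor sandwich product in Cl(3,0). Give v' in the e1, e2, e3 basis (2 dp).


Rotor R = cos(42deg) - sin(42deg)*e23
Rotation angle theta = 2 * 42 = 84 degrees in the e23 plane (e2 -> e3).
The component perpendicular to the plane (e1) is invariant: v'_1 = v1 = -5.00
cos(84deg) = 0.1045, sin(84deg) = 0.9945
v'_2 = v2*cos(theta) - v3*sin(theta) = -1*0.1045 - 1*0.9945 = -1.10
v'_3 = v2*sin(theta) + v3*cos(theta) = -1*0.9945 + 1*0.1045 = -0.89
v' = -5.00*e1 - 1.10*e2 - 0.89*e3


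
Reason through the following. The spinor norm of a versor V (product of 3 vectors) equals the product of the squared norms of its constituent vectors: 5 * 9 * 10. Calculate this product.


Spinor norm N(V) = |v1|^2 * |v2|^2 * ... * |v3|^2
= 5 * 9 * 10
Running product: 5, 45, 450
N(V) = 450


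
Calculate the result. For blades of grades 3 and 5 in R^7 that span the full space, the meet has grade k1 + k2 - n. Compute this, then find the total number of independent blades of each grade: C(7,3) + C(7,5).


Meet grade = grade(A) + grade(B) - n
= 3 + 5 - 7 = 1
C(7,3) = 35
C(7,5) = 21
dim_A + dim_B = 35 + 21 = 56


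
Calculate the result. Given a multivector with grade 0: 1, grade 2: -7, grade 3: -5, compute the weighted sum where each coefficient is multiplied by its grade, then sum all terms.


Grade-weighted sum = sum of grade_k * coefficient_k
0*1 = 0
2*(-7) = -14
3*(-5) = -15
Total = 0 + (-14) + (-15) = -29


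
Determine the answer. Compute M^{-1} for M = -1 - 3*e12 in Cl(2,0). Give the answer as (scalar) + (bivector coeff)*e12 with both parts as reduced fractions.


M = -1 - 3*e12, where e12^2 = -1.
Since M commutes with its reverse ~M = a - b*e12, M * ~M = a^2 - b^2*e12^2 = a^2 + b^2.
So M^{-1} = ~M / (a^2 + b^2) = (a - b*e12)/(a^2 + b^2).
a^2 + b^2 = 1 + 9 = 10
Scalar part = -1/10 = -1/10
Bivector coeff = 3/10 = 3/10
M^{-1} = -1/10 + 3/10*e12


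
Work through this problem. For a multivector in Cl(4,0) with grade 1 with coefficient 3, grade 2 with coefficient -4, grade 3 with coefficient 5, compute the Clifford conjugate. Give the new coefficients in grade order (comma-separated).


Clifford conjugate sign for grade k: (-1)^(k(k+1)/2)
Grade 1: (-1)^(1*2/2) = (-1)^1 = -1, coeff 3 -> -3
Grade 2: (-1)^(2*3/2) = (-1)^3 = -1, coeff -4 -> 4
Grade 3: (-1)^(3*4/2) = (-1)^6 = 1, coeff 5 -> 5
Conjugated coefficients: -3, 4, 5


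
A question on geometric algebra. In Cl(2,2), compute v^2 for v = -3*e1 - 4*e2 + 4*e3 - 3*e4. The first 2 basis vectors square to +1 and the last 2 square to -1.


v^2 = sum of c_i^2 * e_i^2
Positive signature terms (e_i^2 = +1): (-3)^2 + (-4)^2 = 25
Negative signature terms (e_j^2 = -1): 4^2 + (-3)^2 = 25
v^2 = 25 - 25 = 0


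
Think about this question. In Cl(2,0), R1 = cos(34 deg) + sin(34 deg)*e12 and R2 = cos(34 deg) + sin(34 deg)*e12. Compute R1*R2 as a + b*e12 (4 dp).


Same-plane rotors commute and their half-angles add:
R1*R2 = cos(a1 + a2) + sin(a1 + a2)*e12.
a1 + a2 = 34 + 34 = 68 deg
cos(68 deg) = 0.3746
sin(68 deg) = 0.9272
R1*R2 = 0.3746 + 0.9272*e12


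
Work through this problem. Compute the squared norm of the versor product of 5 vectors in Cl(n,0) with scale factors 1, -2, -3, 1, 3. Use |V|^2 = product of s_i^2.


Each vector v_i has |v_i|^2 = s_i^2
Squared scales: 1^2 = 1, (-2)^2 = 4, (-3)^2 = 9, 1^2 = 1, 3^2 = 9
|V|^2 = 1 * 4 * 9 * 1 * 9
= 324


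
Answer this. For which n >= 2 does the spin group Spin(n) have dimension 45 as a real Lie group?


dim Spin(n) = dim so(n) = n(n-1)/2.
Solve n(n-1)/2 = 45, i.e. n^2 - n - 90 = 0.
Discriminant = 1 + 8*45 = 361
n = (1 + sqrt(361))/2 = (1 + 19)/2 = 10


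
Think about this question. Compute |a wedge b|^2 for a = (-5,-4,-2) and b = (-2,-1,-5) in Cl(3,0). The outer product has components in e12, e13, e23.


a wedge b = (a1*b2 - a2*b1)*e12 + (a1*b3 - a3*b1)*e13 + (a2*b3 - a3*b2)*e23
e12 coeff: (-5)*(-1) - (-4)*(-2) = 5 - 8 = -3
e13 coeff: (-5)*(-5) - (-2)*(-2) = 25 - 4 = 21
e23 coeff: (-4)*(-5) - (-2)*(-1) = 20 - 2 = 18
|a wedge b|^2 = (-3)^2 + 21^2 + 18^2
= 9 + 441 + 324
= 774


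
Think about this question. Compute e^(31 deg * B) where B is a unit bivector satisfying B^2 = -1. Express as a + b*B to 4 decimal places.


For a unit bivector B with B^2 = -1, the exponential series gives
e^(theta*B) = cos(theta) + sin(theta)*B (the GA analogue of Euler's formula).
theta = 31 degrees = 0.541052 rad
cos(31 deg) = 0.8572
sin(31 deg) = 0.5150
exp(theta*B) = 0.8572 + 0.5150*B


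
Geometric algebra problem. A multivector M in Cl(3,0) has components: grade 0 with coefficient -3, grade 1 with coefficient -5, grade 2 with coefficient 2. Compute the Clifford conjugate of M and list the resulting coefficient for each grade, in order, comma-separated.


Clifford conjugate sign for grade k: (-1)^(k(k+1)/2)
Grade 0: (-1)^(0*1/2) = (-1)^0 = 1, coeff -3 -> -3
Grade 1: (-1)^(1*2/2) = (-1)^1 = -1, coeff -5 -> 5
Grade 2: (-1)^(2*3/2) = (-1)^3 = -1, coeff 2 -> -2
Conjugated coefficients: -3, 5, -2


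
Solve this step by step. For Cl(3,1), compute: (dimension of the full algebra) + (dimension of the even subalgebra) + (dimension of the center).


n = 3 + 1 = 4
Total dim = 2^4 = 16
Even subalgebra dim = 2^3 = 8
n is even, so center dim = 1
Sum = 16 + 8 + 1 = 25


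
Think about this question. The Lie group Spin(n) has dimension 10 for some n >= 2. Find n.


dim Spin(n) = dim so(n) = n(n-1)/2.
Solve n(n-1)/2 = 10, i.e. n^2 - n - 20 = 0.
Discriminant = 1 + 8*10 = 81
n = (1 + sqrt(81))/2 = (1 + 9)/2 = 5


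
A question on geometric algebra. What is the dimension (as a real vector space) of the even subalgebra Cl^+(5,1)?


Even subalgebra dimension = 2^(n-1)
n = 5 + 1 = 6
2^(6 - 1) = 2^5 = 32
Verification: sum of C(6,k) for even k = 1 + 15 + 15 + 1 = 32
Result = 32


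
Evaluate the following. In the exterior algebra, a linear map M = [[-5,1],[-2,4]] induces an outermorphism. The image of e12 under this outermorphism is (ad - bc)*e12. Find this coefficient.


The outermorphism of a linear map f sends e1^e2 to f(e1)^f(e2).
f(e1) = -5*e1 - 2*e2
f(e2) = 1*e1 + 4*e2
f(e1) ^ f(e2) = (-5*e1 - 2*e2) ^ (1*e1 + 4*e2)
= (-5)*4*e12 + (-2)*1*e21
= (-20 - (-2))*e12
= -18*e12
Coefficient = -18


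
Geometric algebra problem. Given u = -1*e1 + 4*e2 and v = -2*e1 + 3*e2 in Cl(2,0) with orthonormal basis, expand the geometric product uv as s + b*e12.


Expand: (-1*e1 + 4*e2)(-2*e1 + 3*e2)
= (-1)*(-2)*e1e1 + (-1)*3*e1e2 + 4*(-2)*e2e1 + 4*3*e2e2
Using e1^2 = e2^2 = 1, e2e1 = -e1e2:
Scalar part s = (-1)*(-2) + 4*3 = 2 + 12 = 14
Bivector part b = (-1)*3 - 4*(-2) = -3 - (-8) = 5
uv = 14 + 5*e12


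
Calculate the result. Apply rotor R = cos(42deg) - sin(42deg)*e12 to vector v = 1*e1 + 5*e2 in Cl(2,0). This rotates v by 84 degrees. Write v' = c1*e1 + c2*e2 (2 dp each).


Rotor R = cos(42deg) - sin(42deg)*e12
Rotation angle theta = 2 * 42 = 84 degrees
v' = R*v*~R rotates v by theta.
cos(84deg) = 0.1045, sin(84deg) = 0.9945
v'_1 = 1*cos(84deg) - 5*sin(84deg)
= 1*0.1045 - 5*0.9945
= -4.87
v'_2 = 1*sin(84deg) + 5*cos(84deg)
= 1*0.9945 + 5*0.1045
= 1.52
v' = -4.87*e1 + 1.52*e2


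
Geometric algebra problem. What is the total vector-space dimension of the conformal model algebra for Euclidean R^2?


The conformal model of R^2 uses Cl(3,1): the 2 Euclidean generators plus two extra orthogonal generators e+ (e+^2 = +1) and e- (e-^2 = -1), from which the null vectors e0, einf are built.
Number of generators m = 2 + 2 = 4.
dim Cl(p,q) = 2^m = 2^4 = 16


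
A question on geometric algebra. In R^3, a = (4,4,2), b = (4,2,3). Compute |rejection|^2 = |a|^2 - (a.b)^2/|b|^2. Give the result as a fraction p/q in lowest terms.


|a|^2 = 4^2 + 4^2 + 2^2 = 36
|b|^2 = 4^2 + 2^2 + 3^2 = 29
a . b = 4*4 + 4*2 + 2*3 = 30
(a.b)^2 = 30^2 = 900
|rej|^2 = 36 - 900/29
= (1044 - 900)/29
= 144/29
In lowest terms: 144/29


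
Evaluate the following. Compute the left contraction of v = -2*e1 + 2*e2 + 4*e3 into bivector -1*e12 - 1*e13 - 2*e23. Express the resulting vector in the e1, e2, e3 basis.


Left contraction v _| B = <vB>_1 (grade-1 part of the geometric product vB).
Using e1_|e12 = e2, e2_|e12 = -e1, e1_|e13 = e3, e3_|e13 = -e1, e2_|e23 = e3, e3_|e23 = -e2:
e1 coeff: -v2*b12 - v3*b13 = -(2)*(-1) - (4)*(-1) = 6
e2 coeff: v1*b12 - v3*b23 = (-2)*(-1) - (4)*(-2) = 10
e3 coeff: v1*b13 + v2*b23 = (-2)*(-1) + (2)*(-2) = -2
v _| B = 6*e1 + 10*e2 - 2*e3


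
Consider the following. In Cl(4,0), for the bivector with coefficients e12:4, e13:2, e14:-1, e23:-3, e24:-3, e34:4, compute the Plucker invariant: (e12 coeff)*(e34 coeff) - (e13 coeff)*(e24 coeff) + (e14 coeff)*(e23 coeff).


Plucker relation: af - be + cd
a*f = 4*4 = 16
b*e = 2*(-3) = -6
c*d = (-1)*(-3) = 3
af - be + cd = 16 - (-6) + 3
= 25


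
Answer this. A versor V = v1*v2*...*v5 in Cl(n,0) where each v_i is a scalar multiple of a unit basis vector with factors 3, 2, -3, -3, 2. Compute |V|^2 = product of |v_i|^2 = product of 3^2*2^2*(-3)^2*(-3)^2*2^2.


Each vector v_i has |v_i|^2 = s_i^2
Squared scales: 3^2 = 9, 2^2 = 4, (-3)^2 = 9, (-3)^2 = 9, 2^2 = 4
|V|^2 = 9 * 4 * 9 * 9 * 4
= 11664


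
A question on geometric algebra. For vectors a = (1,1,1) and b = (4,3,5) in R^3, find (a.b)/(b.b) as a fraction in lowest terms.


Projection coefficient = (a . b) / (b . b)
a . b = 1*4 + 1*3 + 1*5
= 4 + 3 + 5 = 12
b . b = 4^2 + 3^2 + 5^2
= 16 + 9 + 25 = 50
Coefficient = 12/50
In lowest terms: 6/25


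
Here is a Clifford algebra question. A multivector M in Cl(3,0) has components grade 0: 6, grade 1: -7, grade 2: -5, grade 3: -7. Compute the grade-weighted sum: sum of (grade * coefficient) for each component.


Grade-weighted sum = sum of grade_k * coefficient_k
0*6 = 0
1*(-7) = -7
2*(-5) = -10
3*(-7) = -21
Total = 0 + (-7) + (-10) + (-21) = -38


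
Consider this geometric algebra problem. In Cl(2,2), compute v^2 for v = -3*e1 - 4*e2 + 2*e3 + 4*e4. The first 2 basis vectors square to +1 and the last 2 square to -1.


v^2 = sum of c_i^2 * e_i^2
Positive signature terms (e_i^2 = +1): (-3)^2 + (-4)^2 = 25
Negative signature terms (e_j^2 = -1): 2^2 + 4^2 = 20
v^2 = 25 - 20 = 5


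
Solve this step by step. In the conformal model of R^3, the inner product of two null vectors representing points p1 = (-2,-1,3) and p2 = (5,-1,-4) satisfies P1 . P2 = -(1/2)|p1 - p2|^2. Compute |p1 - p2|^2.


p1 - p2 = (-7, 0, 7)
|p1 - p2|^2 = (-7)^2 + 0^2 + 7^2
= 49 + 0 + 49
= 98


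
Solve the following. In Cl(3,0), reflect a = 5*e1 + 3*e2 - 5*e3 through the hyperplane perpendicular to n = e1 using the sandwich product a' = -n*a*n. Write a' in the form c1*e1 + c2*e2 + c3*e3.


Reflection formula: a' = -n*a*n, with n = e1 (unit vector, n^2 = 1).
For reflection through hyperplane perp to e1:
The component along e1 flips sign, others stay.
a = (5, 3, -5)
a' = (-5, 3, -5)
a' = -5*e1 + 3*e2 - 5*e3


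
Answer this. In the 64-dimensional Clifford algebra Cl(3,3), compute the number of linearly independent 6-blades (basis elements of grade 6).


Number of grade-k basis blades in Cl(p,q) with n = p + q is C(n, k).
n = 3 + 3 = 6
C(6, 6) = 6! / (6! * 0!)
= 720 / (720 * 1)
= 1


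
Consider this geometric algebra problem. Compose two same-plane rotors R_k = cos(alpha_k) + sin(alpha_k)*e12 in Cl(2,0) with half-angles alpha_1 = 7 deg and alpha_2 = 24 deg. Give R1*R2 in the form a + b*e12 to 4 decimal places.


Same-plane rotors commute and their half-angles add:
R1*R2 = cos(a1 + a2) + sin(a1 + a2)*e12.
a1 + a2 = 7 + 24 = 31 deg
cos(31 deg) = 0.8572
sin(31 deg) = 0.5150
R1*R2 = 0.8572 + 0.5150*e12


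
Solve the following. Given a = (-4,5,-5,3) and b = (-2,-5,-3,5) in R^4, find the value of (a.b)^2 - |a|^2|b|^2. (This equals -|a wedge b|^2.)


a . b = (-4)*(-2) + 5*(-5) + (-5)*(-3) + 3*5
= 8 + (-25) + 15 + 15 = 13
|a|^2 = (-4)^2 + 5^2 + (-5)^2 + 3^2 = 75
|b|^2 = (-2)^2 + (-5)^2 + (-3)^2 + 5^2 = 63
(a.b)^2 = 13^2 = 169
|a|^2 * |b|^2 = 75 * 63 = 4725
Result = 169 - 4725 = -4556


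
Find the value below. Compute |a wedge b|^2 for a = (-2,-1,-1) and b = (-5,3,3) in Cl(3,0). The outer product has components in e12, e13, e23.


a wedge b = (a1*b2 - a2*b1)*e12 + (a1*b3 - a3*b1)*e13 + (a2*b3 - a3*b2)*e23
e12 coeff: (-2)*3 - (-1)*(-5) = -6 - 5 = -11
e13 coeff: (-2)*3 - (-1)*(-5) = -6 - 5 = -11
e23 coeff: (-1)*3 - (-1)*3 = -3 - (-3) = 0
|a wedge b|^2 = (-11)^2 + (-11)^2 + 0^2
= 121 + 121 + 0
= 242


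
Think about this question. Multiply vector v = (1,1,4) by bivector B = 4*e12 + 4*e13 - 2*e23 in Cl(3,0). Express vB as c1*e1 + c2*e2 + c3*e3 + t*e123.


vB has grade-1 (vector) and grade-3 (trivector) parts: vB = (v _| B) + (v ^ B).
Vector part <vB>_1:
  e1: -v2*b12 - v3*b13 = -(1)*(4) - (4)*(4) = -20
  e2: v1*b12 - v3*b23 = (1)*(4) - (4)*(-2) = 12
  e3: v1*b13 + v2*b23 = (1)*(4) + (1)*(-2) = 2
Trivector part <vB>_3:
  e123: v1*b23 - v2*b13 + v3*b12 = (1)*(-2) - (1)*(4) + (4)*(4) = 10
vB = -20*e1 + 12*e2 + 2*e3 + 10*e123
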